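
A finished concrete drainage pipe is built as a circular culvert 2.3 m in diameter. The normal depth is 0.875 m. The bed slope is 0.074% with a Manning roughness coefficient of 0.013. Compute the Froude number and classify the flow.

For a circular section of diameter D = 2.3 m at depth y = 0.875 m, the central angle is θ = 2 arccos(1 − 2y/D) = 2.659 rad. Then A = (D²/8)(θ − sin θ) = 1.451 m² and P = Dθ/2 = 3.057 m.
Hydraulic radius R = A/P = 1.451/3.057 = 0.4746 m.
V = (1/n) R^(2/3) √S = (1/0.013) × 0.4746^(2/3) × √0.00074 = 1.273 m/s. Hydraulic depth D_h = A/T = 1.451/2.233 = 0.6497 m.
Froude number Fr = V/√(g·D_h) = 1.273/√(9.81×0.6497) = 0.504, which is less than 1, so the flow is subcritical.

subcritical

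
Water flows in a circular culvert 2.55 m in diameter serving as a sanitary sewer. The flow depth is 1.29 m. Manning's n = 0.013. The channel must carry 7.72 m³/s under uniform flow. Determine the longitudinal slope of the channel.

S = 0.00271

For a circular section of diameter D = 2.55 m at depth y = 1.29 m, the central angle is θ = 2 arccos(1 − 2y/D) = 3.165 rad. Then A = (D²/8)(θ − sin θ) = 2.592 m² and P = Dθ/2 = 4.036 m.
Hydraulic radius R = A/P = 2.592/4.036 = 0.6422 m.
From Manning's equation, S = [nQ / (1 A R^(2/3))]² = [0.013 × 7.72 / (1 × 2.592 × 0.6422^(2/3))]² = 0.00271.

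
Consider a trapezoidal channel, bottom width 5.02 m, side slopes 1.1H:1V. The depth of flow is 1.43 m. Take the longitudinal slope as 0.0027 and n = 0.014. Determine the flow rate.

With bottom width b = 5.02 m and side slope z = 1.1: A = (b + zy)y = (5.02 + 1.1×1.43)×1.43 = 9.428 m²; P = b + 2y√(1+z²) = 5.02 + 2×1.43×1.487 = 9.272 m.
Hydraulic radius R = A/P = 9.428/9.272 = 1.017 m.
Manning's equation: Q = (1/n) A R^(2/3) S^(1/2) = (1/0.014) × 9.428 × 1.017^(2/3) × 0.0027^(1/2) = 35.4 m³/s.

Q = 35.4 m³/s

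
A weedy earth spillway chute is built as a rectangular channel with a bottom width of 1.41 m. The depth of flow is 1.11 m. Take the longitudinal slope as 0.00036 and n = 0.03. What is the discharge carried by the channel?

Flow area A = b·y = 1.41 × 1.11 = 1.565 m². Wetted perimeter P = b + 2y = 1.41 + 2×1.11 = 3.63 m.
Hydraulic radius R = A/P = 1.565/3.63 = 0.4312 m.
Manning's equation: Q = (1/n) A R^(2/3) S^(1/2) = (1/0.03) × 1.565 × 0.4312^(2/3) × 0.00036^(1/2) = 0.565 m³/s.

Q = 0.565 m³/s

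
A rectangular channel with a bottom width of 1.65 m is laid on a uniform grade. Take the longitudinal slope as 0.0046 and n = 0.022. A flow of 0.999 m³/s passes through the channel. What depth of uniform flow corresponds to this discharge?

Manning's equation rearranged: A R^(2/3) = nQ / (1·√S) = 0.022 × 0.999 / (√0.0046) = 0.324.
Try y = 0.325 m: A R^(2/3) = 0.2031 — short.
Try y = 0.448 m: A R^(2/3) = 0.3241 — matches.

y_n = 0.448 m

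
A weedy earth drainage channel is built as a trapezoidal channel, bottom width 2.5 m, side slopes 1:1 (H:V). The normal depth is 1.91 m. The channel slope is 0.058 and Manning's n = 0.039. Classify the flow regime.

With bottom width b = 2.5 m and side slope z = 1: A = (b + zy)y = (2.5 + 1×1.91)×1.91 = 8.423 m²; P = b + 2y√(1+z²) = 2.5 + 2×1.91×1.414 = 7.902 m.
Hydraulic radius R = A/P = 8.423/7.902 = 1.066 m.
V = (1/n) R^(2/3) √S = (1/0.039) × 1.066^(2/3) × √0.058 = 6.444 m/s. Hydraulic depth D_h = A/T = 8.423/6.32 = 1.333 m.
Froude number Fr = V/√(g·D_h) = 6.444/√(9.81×1.333) = 1.78, which is greater than 1, so the flow is supercritical.

supercritical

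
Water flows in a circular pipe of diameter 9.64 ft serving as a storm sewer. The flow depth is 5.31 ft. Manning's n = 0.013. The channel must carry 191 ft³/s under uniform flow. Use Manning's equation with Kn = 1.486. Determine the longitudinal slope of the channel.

S = 0.000471

For a circular section of diameter D = 9.64 ft at depth y = 5.31 ft, the central angle is θ = 2 arccos(1 − 2y/D) = 3.345 rad. Then A = (D²/8)(θ − sin θ) = 41.21 ft² and P = Dθ/2 = 16.12 ft.
Hydraulic radius R = A/P = 41.21/16.12 = 2.556 ft.
From Manning's equation, S = [nQ / (1.486 A R^(2/3))]² = [0.013 × 191 / (1.486 × 41.21 × 2.556^(2/3))]² = 0.000471.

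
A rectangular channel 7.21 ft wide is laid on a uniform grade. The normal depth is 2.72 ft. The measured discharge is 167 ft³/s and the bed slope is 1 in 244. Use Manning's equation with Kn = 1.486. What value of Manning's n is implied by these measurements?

Flow area A = b·y = 7.21 × 2.72 = 19.61 ft². Wetted perimeter P = b + 2y = 7.21 + 2×2.72 = 12.65 ft.
Hydraulic radius R = A/P = 19.61/12.65 = 1.55 ft.
Rearranging Manning's equation: n = (1.486/Q) A R^(2/3) S^(1/2) = (1.486/167) × 19.61 × 1.55^(2/3) × √0.004098 = 0.015.

n = 0.015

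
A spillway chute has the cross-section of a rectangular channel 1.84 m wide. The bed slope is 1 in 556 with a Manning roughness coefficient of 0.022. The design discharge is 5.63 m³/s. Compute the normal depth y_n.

Manning's equation rearranged: A R^(2/3) = nQ / (1·√S) = 0.022 × 5.63 / (√0.001799) = 2.921.
Trying y = 1.7 m: A R^(2/3) = 2.218 — short.
Trying y = 2.66 m: A R^(2/3) = 3.798 — over.
Trying y = 2.13 m: A R^(2/3) = 2.918 — ≈ 2.921.

y_n = 2.13 m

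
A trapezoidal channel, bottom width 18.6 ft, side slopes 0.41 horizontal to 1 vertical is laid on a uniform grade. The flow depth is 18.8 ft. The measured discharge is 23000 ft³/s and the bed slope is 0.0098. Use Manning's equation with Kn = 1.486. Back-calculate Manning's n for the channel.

With bottom width b = 18.6 ft and side slope z = 0.41: A = (b + zy)y = (18.6 + 0.41×18.8)×18.8 = 494.6 ft²; P = b + 2y√(1+z²) = 18.6 + 2×18.8×1.081 = 59.24 ft.
Hydraulic radius R = A/P = 494.6/59.24 = 8.349 ft.
Rearranging Manning's equation: n = (1.486/Q) A R^(2/3) S^(1/2) = (1.486/23000) × 494.6 × 8.349^(2/3) × √0.0098 = 0.013.

n = 0.013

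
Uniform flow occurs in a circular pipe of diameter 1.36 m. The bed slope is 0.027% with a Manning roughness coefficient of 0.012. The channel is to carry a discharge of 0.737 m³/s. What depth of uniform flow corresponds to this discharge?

y_n = 0.887 m

Manning's equation rearranged: A R^(2/3) = nQ / (1·√S) = 0.012 × 0.737 / (√0.00027) = 0.5382.
At y = 1.07 m: A R^(2/3) = 0.6802 — over.
At y = 0.644 m: A R^(2/3) = 0.3223 — short.
At y = 0.887 m: A R^(2/3) = 0.5379 — matches.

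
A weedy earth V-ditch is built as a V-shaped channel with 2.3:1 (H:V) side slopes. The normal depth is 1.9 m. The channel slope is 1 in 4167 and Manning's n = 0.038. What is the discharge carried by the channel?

For a triangular section with side slope z = 2.3: A = zy² = 2.3×1.9² = 8.303 m²; P = 2y√(1+z²) = 2×1.9×2.508 = 9.53 m.
Hydraulic radius R = A/P = 8.303/9.53 = 0.8712 m.
Manning's equation: Q = (1/n) A R^(2/3) S^(1/2) = (1/0.038) × 8.303 × 0.8712^(2/3) × 0.00024^(1/2) = 3.09 m³/s.

Q = 3.09 m³/s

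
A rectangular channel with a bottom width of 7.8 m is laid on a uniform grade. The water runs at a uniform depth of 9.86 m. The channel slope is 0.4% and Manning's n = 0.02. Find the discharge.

Q = 483 m³/s

Flow area A = b·y = 7.8 × 9.86 = 76.91 m². Wetted perimeter P = b + 2y = 7.8 + 2×9.86 = 27.52 m.
Hydraulic radius R = A/P = 76.91/27.52 = 2.795 m.
Manning's equation: Q = (1/n) A R^(2/3) S^(1/2) = (1/0.02) × 76.91 × 2.795^(2/3) × 0.004^(1/2) = 483 m³/s.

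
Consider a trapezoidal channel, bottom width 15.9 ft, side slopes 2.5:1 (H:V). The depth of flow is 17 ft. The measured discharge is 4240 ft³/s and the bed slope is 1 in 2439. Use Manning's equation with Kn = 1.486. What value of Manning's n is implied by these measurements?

n = 0.031

With bottom width b = 15.9 ft and side slope z = 2.5: A = (b + zy)y = (15.9 + 2.5×17)×17 = 992.8 ft²; P = b + 2y√(1+z²) = 15.9 + 2×17×2.693 = 107.4 ft.
Hydraulic radius R = A/P = 992.8/107.4 = 9.24 ft.
Rearranging Manning's equation: n = (1.486/Q) A R^(2/3) S^(1/2) = (1.486/4240) × 992.8 × 9.24^(2/3) × √0.00041 = 0.031.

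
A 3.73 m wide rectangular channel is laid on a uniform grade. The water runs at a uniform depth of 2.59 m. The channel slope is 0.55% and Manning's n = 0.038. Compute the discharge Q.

Q = 19.9 m³/s

Flow area A = b·y = 3.73 × 2.59 = 9.661 m². Wetted perimeter P = b + 2y = 3.73 + 2×2.59 = 8.91 m.
Hydraulic radius R = A/P = 9.661/8.91 = 1.084 m.
Manning's equation: Q = (1/n) A R^(2/3) S^(1/2) = (1/0.038) × 9.661 × 1.084^(2/3) × 0.0055^(1/2) = 19.9 m³/s.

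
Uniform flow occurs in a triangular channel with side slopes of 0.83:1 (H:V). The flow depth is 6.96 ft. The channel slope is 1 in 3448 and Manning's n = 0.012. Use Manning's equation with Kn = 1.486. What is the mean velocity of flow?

V = 3.59 ft/s

For a triangular section with side slope z = 0.83: A = zy² = 0.83×6.96² = 40.21 ft²; P = 2y√(1+z²) = 2×6.96×1.3 = 18.09 ft.
Hydraulic radius R = A/P = 40.21/18.09 = 2.223 ft.
From Manning's equation, V = (1.486/n) R^(2/3) S^(1/2) = (1.486/0.012) × 2.223^(2/3) × 0.00029^(1/2) = 3.59 ft/s.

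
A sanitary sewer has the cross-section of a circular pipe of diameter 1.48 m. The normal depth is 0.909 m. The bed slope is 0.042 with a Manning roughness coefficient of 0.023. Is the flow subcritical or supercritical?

For a circular section of diameter D = 1.48 m at depth y = 0.909 m, the central angle is θ = 2 arccos(1 − 2y/D) = 3.602 rad. Then A = (D²/8)(θ − sin θ) = 1.108 m² and P = Dθ/2 = 2.666 m.
Hydraulic radius R = A/P = 1.108/2.666 = 0.4157 m.
V = (1/n) R^(2/3) √S = (1/0.023) × 0.4157^(2/3) × √0.042 = 4.963 m/s. Hydraulic depth D_h = A/T = 1.108/1.441 = 0.769 m.
Froude number Fr = V/√(g·D_h) = 4.963/√(9.81×0.769) = 1.81, which is greater than 1, so the flow is supercritical.

supercritical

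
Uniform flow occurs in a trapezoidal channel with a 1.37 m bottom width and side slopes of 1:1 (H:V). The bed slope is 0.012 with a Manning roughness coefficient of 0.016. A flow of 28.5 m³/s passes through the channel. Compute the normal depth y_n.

Manning's equation rearranged: A R^(2/3) = nQ / (1·√S) = 0.016 × 28.5 / (√0.012) = 4.163.
Try y = 1.86 m: A R^(2/3) = 5.625 — high.
Try y = 1.34 m: A R^(2/3) = 2.873 — low.
Try y = 1.61 m: A R^(2/3) = 4.169 — close enough.

y_n = 1.61 m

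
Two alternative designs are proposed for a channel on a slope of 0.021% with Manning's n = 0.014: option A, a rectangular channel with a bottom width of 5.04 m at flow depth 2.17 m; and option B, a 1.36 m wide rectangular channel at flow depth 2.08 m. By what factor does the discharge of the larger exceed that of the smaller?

Channel A: Flow area A = b·y = 5.04 × 2.17 = 10.94 m². Wetted perimeter P = b + 2y = 5.04 + 2×2.17 = 9.38 m. Hydraulic radius R = A/P = 10.94/9.38 = 1.166 m. Q_A = (1/0.014)·10.94·1.166^(2/3)·√0.00021 = 12.54 m³/s.
Channel B: Flow area A = b·y = 1.36 × 2.08 = 2.829 m². Wetted perimeter P = b + 2y = 1.36 + 2×2.08 = 5.52 m. Hydraulic radius R = A/P = 2.829/5.52 = 0.5125 m. Q_B = (1/0.014)·2.829·0.5125^(2/3)·√0.00021 = 1.875 m³/s.
The larger discharge is 12.54 m³/s and the smaller is 1.875 m³/s; the ratio is 6.69.

6.69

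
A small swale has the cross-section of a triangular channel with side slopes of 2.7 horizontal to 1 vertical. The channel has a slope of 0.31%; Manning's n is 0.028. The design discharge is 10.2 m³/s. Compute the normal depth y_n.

y_n = 1.54 m

Manning's equation rearranged: A R^(2/3) = nQ / (1·√S) = 0.028 × 10.2 / (√0.0031) = 5.13.
At y = 1.37 m: A R^(2/3) = 3.773 — low.
At y = 1.91 m: A R^(2/3) = 9.151 — high.
At y = 1.54 m: A R^(2/3) = 5.154 — close enough.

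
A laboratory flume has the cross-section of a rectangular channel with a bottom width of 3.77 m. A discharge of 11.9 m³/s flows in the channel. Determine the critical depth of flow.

y_c = 1.01 m

For a rectangular channel, critical depth y_c = (q²/g)^(1/3) where q = Q/b = 11.9/3.77 = 3.156 m²/s.
So y_c = (3.156²/9.81)^(1/3) = 1.01 m.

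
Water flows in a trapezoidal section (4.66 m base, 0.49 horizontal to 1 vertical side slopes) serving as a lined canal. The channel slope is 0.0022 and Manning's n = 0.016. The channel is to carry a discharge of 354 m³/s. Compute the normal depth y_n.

y_n = 7.27 m

Manning's equation rearranged: A R^(2/3) = nQ / (1·√S) = 0.016 × 354 / (√0.0022) = 120.8.
Trying y = 8.53 m: A R^(2/3) = 163.3 — high.
Trying y = 6.19 m: A R^(2/3) = 89.61 — low.
Trying y = 7.27 m: A R^(2/3) = 120.6 — ≈ 120.8.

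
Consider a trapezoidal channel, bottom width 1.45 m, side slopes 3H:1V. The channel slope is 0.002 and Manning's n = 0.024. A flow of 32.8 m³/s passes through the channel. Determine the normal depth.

Manning's equation rearranged: A R^(2/3) = nQ / (1·√S) = 0.024 × 32.8 / (√0.002) = 17.6.
At y = 2.67 m: A R^(2/3) = 31.27 — high.
At y = 1.47 m: A R^(2/3) = 7.433 — low.
At y = 2.11 m: A R^(2/3) = 17.59 — close enough.

y_n = 2.11 m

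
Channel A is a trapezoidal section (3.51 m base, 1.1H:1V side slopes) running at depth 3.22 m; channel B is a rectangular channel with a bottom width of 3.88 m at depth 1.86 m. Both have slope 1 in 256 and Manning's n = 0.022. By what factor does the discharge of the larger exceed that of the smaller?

4.7

Channel A: With bottom width b = 3.51 m and side slope z = 1.1: A = (b + zy)y = (3.51 + 1.1×3.22)×3.22 = 22.71 m²; P = b + 2y√(1+z²) = 3.51 + 2×3.22×1.487 = 13.08 m. Hydraulic radius R = A/P = 22.71/13.08 = 1.736 m. Q_A = (1/0.022)·22.71·1.736^(2/3)·√0.003906 = 93.16 m³/s.
Channel B: Flow area A = b·y = 3.88 × 1.86 = 7.217 m². Wetted perimeter P = b + 2y = 3.88 + 2×1.86 = 7.6 m. Hydraulic radius R = A/P = 7.217/7.6 = 0.9496 m. Q_B = (1/0.022)·7.217·0.9496^(2/3)·√0.003906 = 19.81 m³/s.
The larger discharge is 93.16 m³/s and the smaller is 19.81 m³/s; the ratio is 4.7.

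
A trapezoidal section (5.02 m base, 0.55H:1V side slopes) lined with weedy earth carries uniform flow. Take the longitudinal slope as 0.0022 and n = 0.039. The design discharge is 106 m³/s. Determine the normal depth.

Manning's equation rearranged: A R^(2/3) = nQ / (1·√S) = 0.039 × 106 / (√0.0022) = 88.14.
Trying y = 6.71 m: A R^(2/3) = 118.2 — over.
Trying y = 4.73 m: A R^(2/3) = 62.44 — short.
Trying y = 5.73 m: A R^(2/3) = 88.24 — matches.

y_n = 5.73 m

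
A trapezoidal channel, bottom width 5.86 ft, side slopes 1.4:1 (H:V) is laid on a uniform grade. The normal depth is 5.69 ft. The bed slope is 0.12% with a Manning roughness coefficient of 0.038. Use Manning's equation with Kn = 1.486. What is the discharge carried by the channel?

Q = 226 ft³/s

With bottom width b = 5.86 ft and side slope z = 1.4: A = (b + zy)y = (5.86 + 1.4×5.69)×5.69 = 78.67 ft²; P = b + 2y√(1+z²) = 5.86 + 2×5.69×1.72 = 25.44 ft.
Hydraulic radius R = A/P = 78.67/25.44 = 3.093 ft.
Manning's equation: Q = (1.486/n) A R^(2/3) S^(1/2) = (1.486/0.038) × 78.67 × 3.093^(2/3) × 0.0012^(1/2) = 226 ft³/s.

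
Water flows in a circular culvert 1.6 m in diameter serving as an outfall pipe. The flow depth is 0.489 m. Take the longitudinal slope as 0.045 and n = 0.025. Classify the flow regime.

supercritical

For a circular section of diameter D = 1.6 m at depth y = 0.489 m, the central angle is θ = 2 arccos(1 − 2y/D) = 2.343 rad. Then A = (D²/8)(θ − sin θ) = 0.5205 m² and P = Dθ/2 = 1.874 m.
Hydraulic radius R = A/P = 0.5205/1.874 = 0.2777 m.
V = (1/n) R^(2/3) √S = (1/0.025) × 0.2777^(2/3) × √0.045 = 3.612 m/s. Hydraulic depth D_h = A/T = 0.5205/1.474 = 0.3531 m.
Froude number Fr = V/√(g·D_h) = 3.612/√(9.81×0.3531) = 1.94, which is greater than 1, so the flow is supercritical.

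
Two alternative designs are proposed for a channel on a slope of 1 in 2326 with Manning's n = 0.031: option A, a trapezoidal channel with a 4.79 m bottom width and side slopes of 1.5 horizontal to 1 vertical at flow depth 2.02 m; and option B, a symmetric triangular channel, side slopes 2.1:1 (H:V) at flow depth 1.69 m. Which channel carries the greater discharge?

Channel A: With bottom width b = 4.79 m and side slope z = 1.5: A = (b + zy)y = (4.79 + 1.5×2.02)×2.02 = 15.8 m²; P = b + 2y√(1+z²) = 4.79 + 2×2.02×1.803 = 12.07 m. Hydraulic radius R = A/P = 15.8/12.07 = 1.308 m. Q_A = (1/0.031)·15.8·1.308^(2/3)·√0.0004299 = 12.64 m³/s.
Channel B: For a triangular section with side slope z = 2.1: A = zy² = 2.1×1.69² = 5.998 m²; P = 2y√(1+z²) = 2×1.69×2.326 = 7.862 m. Hydraulic radius R = A/P = 5.998/7.862 = 0.7629 m. Q_B = (1/0.031)·5.998·0.7629^(2/3)·√0.0004299 = 3.349 m³/s.
Q_A = 12.64 m³/s vs Q_B = 3.349 m³/s, so channel A carries more.

channel A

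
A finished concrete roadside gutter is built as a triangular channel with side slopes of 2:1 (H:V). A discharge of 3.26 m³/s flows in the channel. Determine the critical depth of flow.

At critical depth, Q² T / (g A³) = 1, i.e. A³/T = Q²/g = 3.26²/9.81 = 1.083.
Trying y = 0.724 m: A³/T = 0.3979 — short.
Trying y = 1.01 m: A³/T = 2.102 — over.
Trying y = 0.885 m: A³/T = 1.086 — close enough.

y_c = 0.885 m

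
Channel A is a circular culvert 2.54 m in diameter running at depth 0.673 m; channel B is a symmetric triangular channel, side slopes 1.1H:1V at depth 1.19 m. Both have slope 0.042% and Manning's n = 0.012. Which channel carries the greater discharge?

channel B

Channel A: For a circular section of diameter D = 2.54 m at depth y = 0.673 m, the central angle is θ = 2 arccos(1 − 2y/D) = 2.163 rad. Then A = (D²/8)(θ − sin θ) = 1.075 m² and P = Dθ/2 = 2.747 m. Hydraulic radius R = A/P = 1.075/2.747 = 0.3914 m. Q_A = (1/0.012)·1.075·0.3914^(2/3)·√0.00042 = 0.9823 m³/s.
Channel B: For a triangular section with side slope z = 1.1: A = zy² = 1.1×1.19² = 1.558 m²; P = 2y√(1+z²) = 2×1.19×1.487 = 3.538 m. Hydraulic radius R = A/P = 1.558/3.538 = 0.4403 m. Q_B = (1/0.012)·1.558·0.4403^(2/3)·√0.00042 = 1.54 m³/s.
Q_A = 0.9823 m³/s vs Q_B = 1.54 m³/s, so channel B carries more.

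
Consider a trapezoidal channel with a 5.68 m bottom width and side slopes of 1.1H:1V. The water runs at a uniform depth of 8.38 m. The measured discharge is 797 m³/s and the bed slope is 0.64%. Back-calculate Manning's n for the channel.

With bottom width b = 5.68 m and side slope z = 1.1: A = (b + zy)y = (5.68 + 1.1×8.38)×8.38 = 124.8 m²; P = b + 2y√(1+z²) = 5.68 + 2×8.38×1.487 = 30.6 m.
Hydraulic radius R = A/P = 124.8/30.6 = 4.081 m.
Rearranging Manning's equation: n = (1/Q) A R^(2/3) S^(1/2) = (1/797) × 124.8 × 4.081^(2/3) × √0.0064 = 0.032.

n = 0.032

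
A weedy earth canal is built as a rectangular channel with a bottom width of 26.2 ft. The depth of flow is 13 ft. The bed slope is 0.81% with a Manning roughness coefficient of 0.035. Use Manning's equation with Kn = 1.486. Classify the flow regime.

subcritical

Flow area A = b·y = 26.2 × 13 = 340.6 ft². Wetted perimeter P = b + 2y = 26.2 + 2×13 = 52.2 ft.
Hydraulic radius R = A/P = 340.6/52.2 = 6.525 ft.
V = (1.486/n) R^(2/3) √S = (1.486/0.035) × 6.525^(2/3) × √0.0081 = 13.34 ft/s. Hydraulic depth D_h = A/T = 340.6/26.2 = 13 ft.
Froude number Fr = V/√(g·D_h) = 13.34/√(32.2×13) = 0.652, which is less than 1, so the flow is subcritical.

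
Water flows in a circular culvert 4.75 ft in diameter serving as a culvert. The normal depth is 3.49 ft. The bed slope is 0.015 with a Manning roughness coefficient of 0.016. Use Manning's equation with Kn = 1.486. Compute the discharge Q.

For a circular section of diameter D = 4.75 ft at depth y = 3.49 ft, the central angle is θ = 2 arccos(1 − 2y/D) = 4.119 rad. Then A = (D²/8)(θ − sin θ) = 13.95 ft² and P = Dθ/2 = 9.783 ft.
Hydraulic radius R = A/P = 13.95/9.783 = 1.427 ft.
Manning's equation: Q = (1.486/n) A R^(2/3) S^(1/2) = (1.486/0.016) × 13.95 × 1.427^(2/3) × 0.015^(1/2) = 201 ft³/s.

Q = 201 ft³/s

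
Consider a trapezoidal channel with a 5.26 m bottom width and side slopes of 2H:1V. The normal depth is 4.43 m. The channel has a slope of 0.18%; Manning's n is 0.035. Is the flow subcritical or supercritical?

With bottom width b = 5.26 m and side slope z = 2: A = (b + zy)y = (5.26 + 2×4.43)×4.43 = 62.55 m²; P = b + 2y√(1+z²) = 5.26 + 2×4.43×2.236 = 25.07 m.
Hydraulic radius R = A/P = 62.55/25.07 = 2.495 m.
V = (1/n) R^(2/3) √S = (1/0.035) × 2.495^(2/3) × √0.0018 = 2.23 m/s. Hydraulic depth D_h = A/T = 62.55/22.98 = 2.722 m.
Froude number Fr = V/√(g·D_h) = 2.23/√(9.81×2.722) = 0.432, which is less than 1, so the flow is subcritical.

subcritical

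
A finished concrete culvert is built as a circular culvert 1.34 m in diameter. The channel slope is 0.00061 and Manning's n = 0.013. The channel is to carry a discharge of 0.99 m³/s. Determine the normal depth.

y_n = 0.879 m

Manning's equation rearranged: A R^(2/3) = nQ / (1·√S) = 0.013 × 0.99 / (√0.00061) = 0.5211.
Trying y = 0.653 m: A R^(2/3) = 0.3255 — low.
Trying y = 0.879 m: A R^(2/3) = 0.5213 — ≈ 0.5211.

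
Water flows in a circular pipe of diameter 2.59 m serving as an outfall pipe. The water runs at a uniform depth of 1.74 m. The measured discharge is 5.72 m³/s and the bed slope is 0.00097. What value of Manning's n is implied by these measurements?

For a circular section of diameter D = 2.59 m at depth y = 1.74 m, the central angle is θ = 2 arccos(1 − 2y/D) = 3.843 rad. Then A = (D²/8)(θ − sin θ) = 3.764 m² and P = Dθ/2 = 4.977 m.
Hydraulic radius R = A/P = 3.764/4.977 = 0.7562 m.
Rearranging Manning's equation: n = (1/Q) A R^(2/3) S^(1/2) = (1/5.72) × 3.764 × 0.7562^(2/3) × √0.00097 = 0.017.

n = 0.017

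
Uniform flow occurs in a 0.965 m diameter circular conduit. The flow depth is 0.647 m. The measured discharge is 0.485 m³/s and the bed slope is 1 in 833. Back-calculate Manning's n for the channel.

For a circular section of diameter D = 0.965 m at depth y = 0.647 m, the central angle is θ = 2 arccos(1 − 2y/D) = 3.837 rad. Then A = (D²/8)(θ − sin θ) = 0.5213 m² and P = Dθ/2 = 1.852 m.
Hydraulic radius R = A/P = 0.5213/1.852 = 0.2815 m.
Rearranging Manning's equation: n = (1/Q) A R^(2/3) S^(1/2) = (1/0.485) × 0.5213 × 0.2815^(2/3) × √0.0012 = 0.016.

n = 0.016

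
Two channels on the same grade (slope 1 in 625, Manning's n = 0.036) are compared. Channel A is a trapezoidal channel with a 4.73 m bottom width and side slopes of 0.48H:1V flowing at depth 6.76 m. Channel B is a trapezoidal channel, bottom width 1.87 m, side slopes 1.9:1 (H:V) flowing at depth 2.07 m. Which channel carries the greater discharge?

Channel A: With bottom width b = 4.73 m and side slope z = 0.48: A = (b + zy)y = (4.73 + 0.48×6.76)×6.76 = 53.91 m²; P = b + 2y√(1+z²) = 4.73 + 2×6.76×1.109 = 19.73 m. Hydraulic radius R = A/P = 53.91/19.73 = 2.733 m. Q_A = (1/0.036)·53.91·2.733^(2/3)·√0.0016 = 117.1 m³/s.
Channel B: With bottom width b = 1.87 m and side slope z = 1.9: A = (b + zy)y = (1.87 + 1.9×2.07)×2.07 = 12.01 m²; P = b + 2y√(1+z²) = 1.87 + 2×2.07×2.147 = 10.76 m. Hydraulic radius R = A/P = 12.01/10.76 = 1.116 m. Q_B = (1/0.036)·12.01·1.116^(2/3)·√0.0016 = 14.36 m³/s.
Q_A = 117.1 m³/s vs Q_B = 14.36 m³/s, so channel A carries more.

channel A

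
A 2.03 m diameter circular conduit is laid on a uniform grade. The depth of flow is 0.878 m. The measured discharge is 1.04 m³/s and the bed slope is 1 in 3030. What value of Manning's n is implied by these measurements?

For a circular section of diameter D = 2.03 m at depth y = 0.878 m, the central angle is θ = 2 arccos(1 − 2y/D) = 2.871 rad. Then A = (D²/8)(θ − sin θ) = 1.341 m² and P = Dθ/2 = 2.914 m.
Hydraulic radius R = A/P = 1.341/2.914 = 0.4602 m.
Rearranging Manning's equation: n = (1/Q) A R^(2/3) S^(1/2) = (1/1.04) × 1.341 × 0.4602^(2/3) × √0.00033 = 0.014.

n = 0.014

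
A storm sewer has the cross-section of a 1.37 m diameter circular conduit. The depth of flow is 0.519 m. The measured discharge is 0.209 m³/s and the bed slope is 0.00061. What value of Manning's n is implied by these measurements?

n = 0.026

For a circular section of diameter D = 1.37 m at depth y = 0.519 m, the central angle is θ = 2 arccos(1 − 2y/D) = 2.652 rad. Then A = (D²/8)(θ − sin θ) = 0.5119 m² and P = Dθ/2 = 1.817 m.
Hydraulic radius R = A/P = 0.5119/1.817 = 0.2818 m.
Rearranging Manning's equation: n = (1/Q) A R^(2/3) S^(1/2) = (1/0.209) × 0.5119 × 0.2818^(2/3) × √0.00061 = 0.026.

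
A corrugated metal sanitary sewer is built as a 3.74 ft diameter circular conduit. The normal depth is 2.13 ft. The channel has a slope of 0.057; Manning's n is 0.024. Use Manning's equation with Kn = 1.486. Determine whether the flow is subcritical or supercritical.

supercritical

For a circular section of diameter D = 3.74 ft at depth y = 2.13 ft, the central angle is θ = 2 arccos(1 − 2y/D) = 3.421 rad. Then A = (D²/8)(θ − sin θ) = 6.462 ft² and P = Dθ/2 = 6.396 ft.
Hydraulic radius R = A/P = 6.462/6.396 = 1.01 ft.
V = (1.486/n) R^(2/3) √S = (1.486/0.024) × 1.01^(2/3) × √0.057 = 14.88 ft/s. Hydraulic depth D_h = A/T = 6.462/3.704 = 1.745 ft.
Froude number Fr = V/√(g·D_h) = 14.88/√(32.2×1.745) = 1.99, which is greater than 1, so the flow is supercritical.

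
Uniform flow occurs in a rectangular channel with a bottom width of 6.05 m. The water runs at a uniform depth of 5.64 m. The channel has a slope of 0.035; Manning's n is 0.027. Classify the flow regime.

Flow area A = b·y = 6.05 × 5.64 = 34.12 m². Wetted perimeter P = b + 2y = 6.05 + 2×5.64 = 17.33 m.
Hydraulic radius R = A/P = 34.12/17.33 = 1.969 m.
V = (1/n) R^(2/3) √S = (1/0.027) × 1.969^(2/3) × √0.035 = 10.88 m/s. Hydraulic depth D_h = A/T = 34.12/6.05 = 5.64 m.
Froude number Fr = V/√(g·D_h) = 10.88/√(9.81×5.64) = 1.46, which is greater than 1, so the flow is supercritical.

supercritical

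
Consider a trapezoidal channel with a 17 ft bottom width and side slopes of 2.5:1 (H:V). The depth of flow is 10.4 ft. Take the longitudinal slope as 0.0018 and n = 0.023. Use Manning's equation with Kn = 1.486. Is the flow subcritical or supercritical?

With bottom width b = 17 ft and side slope z = 2.5: A = (b + zy)y = (17 + 2.5×10.4)×10.4 = 447.2 ft²; P = b + 2y√(1+z²) = 17 + 2×10.4×2.693 = 73.01 ft.
Hydraulic radius R = A/P = 447.2/73.01 = 6.126 ft.
V = (1.486/n) R^(2/3) √S = (1.486/0.023) × 6.126^(2/3) × √0.0018 = 9.177 ft/s. Hydraulic depth D_h = A/T = 447.2/69 = 6.481 ft.
Froude number Fr = V/√(g·D_h) = 9.177/√(32.2×6.481) = 0.635, which is less than 1, so the flow is subcritical.

subcritical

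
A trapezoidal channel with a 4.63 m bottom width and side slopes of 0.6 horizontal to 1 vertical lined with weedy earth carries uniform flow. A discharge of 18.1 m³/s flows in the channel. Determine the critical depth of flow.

y_c = 1.1 m

At critical depth, Q² T / (g A³) = 1, i.e. A³/T = Q²/g = 18.1²/9.81 = 33.4.
Try y = 0.927 m: A³/T = 19.35 — low.
Try y = 1.19 m: A³/T = 42.45 — high.
Try y = 1.1 m: A³/T = 33.12 — close enough.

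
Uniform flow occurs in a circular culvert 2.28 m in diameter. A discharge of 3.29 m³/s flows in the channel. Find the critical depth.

At critical depth, Q² T / (g A³) = 1, i.e. A³/T = Q²/g = 3.29²/9.81 = 1.103.
At y = 0.998 m: A³/T = 2.243 — high.
At y = 0.638 m: A³/T = 0.3993 — low.
At y = 0.83 m: A³/T = 1.105 — close enough.

y_c = 0.83 m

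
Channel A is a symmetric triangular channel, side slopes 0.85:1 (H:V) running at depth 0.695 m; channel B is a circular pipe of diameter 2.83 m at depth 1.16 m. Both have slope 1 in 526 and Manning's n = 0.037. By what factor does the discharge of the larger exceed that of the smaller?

11.6

Channel A: For a triangular section with side slope z = 0.85: A = zy² = 0.85×0.695² = 0.4106 m²; P = 2y√(1+z²) = 2×0.695×1.312 = 1.824 m. Hydraulic radius R = A/P = 0.4106/1.824 = 0.2251 m. Q_A = (1/0.037)·0.4106·0.2251^(2/3)·√0.001901 = 0.179 m³/s.
Channel B: For a circular section of diameter D = 2.83 m at depth y = 1.16 m, the central angle is θ = 2 arccos(1 − 2y/D) = 2.779 rad. Then A = (D²/8)(θ − sin θ) = 2.427 m² and P = Dθ/2 = 3.933 m. Hydraulic radius R = A/P = 2.427/3.933 = 0.6172 m. Q_B = (1/0.037)·2.427·0.6172^(2/3)·√0.001901 = 2.074 m³/s.
The larger discharge is 2.074 m³/s and the smaller is 0.179 m³/s; the ratio is 11.6.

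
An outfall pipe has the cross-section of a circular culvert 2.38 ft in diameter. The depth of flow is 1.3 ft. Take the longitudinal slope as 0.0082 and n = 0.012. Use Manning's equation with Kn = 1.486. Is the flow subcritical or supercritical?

supercritical

For a circular section of diameter D = 2.38 ft at depth y = 1.3 ft, the central angle is θ = 2 arccos(1 − 2y/D) = 3.327 rad. Then A = (D²/8)(θ − sin θ) = 2.486 ft² and P = Dθ/2 = 3.959 ft.
Hydraulic radius R = A/P = 2.486/3.959 = 0.6279 ft.
V = (1.486/n) R^(2/3) √S = (1.486/0.012) × 0.6279^(2/3) × √0.0082 = 8.223 ft/s. Hydraulic depth D_h = A/T = 2.486/2.37 = 1.049 ft.
Froude number Fr = V/√(g·D_h) = 8.223/√(32.2×1.049) = 1.41, which is greater than 1, so the flow is supercritical.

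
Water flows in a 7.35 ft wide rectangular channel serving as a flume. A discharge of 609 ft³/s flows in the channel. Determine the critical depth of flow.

For a rectangular channel, critical depth y_c = (q²/g)^(1/3) where q = Q/b = 609/7.35 = 82.86 ft²/s.
So y_c = (82.86²/32.2)^(1/3) = 5.97 ft.

y_c = 5.97 ft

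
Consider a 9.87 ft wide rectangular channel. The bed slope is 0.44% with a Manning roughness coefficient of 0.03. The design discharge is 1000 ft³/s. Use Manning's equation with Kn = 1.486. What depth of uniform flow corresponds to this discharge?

Manning's equation rearranged: A R^(2/3) = nQ / (1.486·√S) = 0.03 × 1000 / (1.486 × √0.0044) = 304.4.
Trying y = 14.6 ft: A R^(2/3) = 344 — too large.
Trying y = 11.8 ft: A R^(2/3) = 267.4 — too small.
Trying y = 13.2 ft: A R^(2/3) = 305.6 — close enough.

y_n = 13.2 ft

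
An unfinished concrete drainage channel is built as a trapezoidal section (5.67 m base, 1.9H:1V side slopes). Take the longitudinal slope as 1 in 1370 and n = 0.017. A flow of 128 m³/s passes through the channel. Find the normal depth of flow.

y_n = 3.73 m

Manning's equation rearranged: A R^(2/3) = nQ / (1·√S) = 0.017 × 128 / (√0.0007299) = 80.54.
Trying y = 2.88 m: A R^(2/3) = 47.11 — low.
Trying y = 4.42 m: A R^(2/3) = 115.2 — high.
Trying y = 3.73 m: A R^(2/3) = 80.34 — ≈ 80.54.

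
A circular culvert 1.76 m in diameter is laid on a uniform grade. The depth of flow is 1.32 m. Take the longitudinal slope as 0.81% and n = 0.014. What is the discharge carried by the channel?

For a circular section of diameter D = 1.76 m at depth y = 1.32 m, the central angle is θ = 2 arccos(1 − 2y/D) = 4.189 rad. Then A = (D²/8)(θ − sin θ) = 1.957 m² and P = Dθ/2 = 3.686 m.
Hydraulic radius R = A/P = 1.957/3.686 = 0.531 m.
Manning's equation: Q = (1/n) A R^(2/3) S^(1/2) = (1/0.014) × 1.957 × 0.531^(2/3) × 0.0081^(1/2) = 8.25 m³/s.

Q = 8.25 m³/s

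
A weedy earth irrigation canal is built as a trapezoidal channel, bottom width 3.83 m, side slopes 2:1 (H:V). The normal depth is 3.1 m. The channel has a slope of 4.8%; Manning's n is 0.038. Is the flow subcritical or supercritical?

With bottom width b = 3.83 m and side slope z = 2: A = (b + zy)y = (3.83 + 2×3.1)×3.1 = 31.09 m²; P = b + 2y√(1+z²) = 3.83 + 2×3.1×2.236 = 17.69 m.
Hydraulic radius R = A/P = 31.09/17.69 = 1.757 m.
V = (1/n) R^(2/3) √S = (1/0.038) × 1.757^(2/3) × √0.048 = 8.396 m/s. Hydraulic depth D_h = A/T = 31.09/16.23 = 1.916 m.
Froude number Fr = V/√(g·D_h) = 8.396/√(9.81×1.916) = 1.94, which is greater than 1, so the flow is supercritical.

supercritical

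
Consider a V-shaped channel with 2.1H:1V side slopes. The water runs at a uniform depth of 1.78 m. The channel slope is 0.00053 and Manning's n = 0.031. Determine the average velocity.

For a triangular section with side slope z = 2.1: A = zy² = 2.1×1.78² = 6.654 m²; P = 2y√(1+z²) = 2×1.78×2.326 = 8.28 m.
Hydraulic radius R = A/P = 6.654/8.28 = 0.8035 m.
From Manning's equation, V = (1/n) R^(2/3) S^(1/2) = (1/0.031) × 0.8035^(2/3) × 0.00053^(1/2) = 0.642 m/s.

V = 0.642 m/s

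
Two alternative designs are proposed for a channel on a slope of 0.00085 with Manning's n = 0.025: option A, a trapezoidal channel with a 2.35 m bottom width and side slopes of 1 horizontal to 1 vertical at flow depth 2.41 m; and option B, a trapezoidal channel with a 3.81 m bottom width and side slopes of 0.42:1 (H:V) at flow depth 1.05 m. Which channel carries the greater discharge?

channel A

Channel A: With bottom width b = 2.35 m and side slope z = 1: A = (b + zy)y = (2.35 + 1×2.41)×2.41 = 11.47 m²; P = b + 2y√(1+z²) = 2.35 + 2×2.41×1.414 = 9.167 m. Hydraulic radius R = A/P = 11.47/9.167 = 1.251 m. Q_A = (1/0.025)·11.47·1.251^(2/3)·√0.00085 = 15.54 m³/s.
Channel B: With bottom width b = 3.81 m and side slope z = 0.42: A = (b + zy)y = (3.81 + 0.42×1.05)×1.05 = 4.464 m²; P = b + 2y√(1+z²) = 3.81 + 2×1.05×1.085 = 6.088 m. Hydraulic radius R = A/P = 4.464/6.088 = 0.7332 m. Q_B = (1/0.025)·4.464·0.7332^(2/3)·√0.00085 = 4.233 m³/s.
Q_A = 15.54 m³/s vs Q_B = 4.233 m³/s, so channel A carries more.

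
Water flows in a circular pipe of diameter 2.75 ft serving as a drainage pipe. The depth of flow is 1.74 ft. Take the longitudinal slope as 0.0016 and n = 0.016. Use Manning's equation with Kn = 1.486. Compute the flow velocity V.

V = 3.16 ft/s

For a circular section of diameter D = 2.75 ft at depth y = 1.74 ft, the central angle is θ = 2 arccos(1 − 2y/D) = 3.679 rad. Then A = (D²/8)(θ − sin θ) = 3.962 ft² and P = Dθ/2 = 5.059 ft.
Hydraulic radius R = A/P = 3.962/5.059 = 0.7832 ft.
From Manning's equation, V = (1.486/n) R^(2/3) S^(1/2) = (1.486/0.016) × 0.7832^(2/3) × 0.0016^(1/2) = 3.16 ft/s.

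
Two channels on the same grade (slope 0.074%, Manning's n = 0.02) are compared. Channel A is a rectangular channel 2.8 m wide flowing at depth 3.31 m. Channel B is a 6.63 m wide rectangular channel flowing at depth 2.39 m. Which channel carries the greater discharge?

Channel A: Flow area A = b·y = 2.8 × 3.31 = 9.268 m². Wetted perimeter P = b + 2y = 2.8 + 2×3.31 = 9.42 m. Hydraulic radius R = A/P = 9.268/9.42 = 0.9839 m. Q_A = (1/0.02)·9.268·0.9839^(2/3)·√0.00074 = 12.47 m³/s.
Channel B: Flow area A = b·y = 6.63 × 2.39 = 15.85 m². Wetted perimeter P = b + 2y = 6.63 + 2×2.39 = 11.41 m. Hydraulic radius R = A/P = 15.85/11.41 = 1.389 m. Q_B = (1/0.02)·15.85·1.389^(2/3)·√0.00074 = 26.83 m³/s.
Q_A = 12.47 m³/s vs Q_B = 26.83 m³/s, so channel B carries more.

channel B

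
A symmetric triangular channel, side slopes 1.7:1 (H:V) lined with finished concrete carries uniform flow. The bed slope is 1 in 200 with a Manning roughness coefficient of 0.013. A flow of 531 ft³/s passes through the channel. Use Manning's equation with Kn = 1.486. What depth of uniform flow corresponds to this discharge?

y_n = 4.86 ft

Manning's equation rearranged: A R^(2/3) = nQ / (1.486·√S) = 0.013 × 531 / (1.486 × √0.005) = 65.7.
Try y = 5.92 ft: A R^(2/3) = 111.2 — over.
Try y = 4.03 ft: A R^(2/3) = 39.89 — short.
Try y = 4.86 ft: A R^(2/3) = 65.73 — ≈ 65.7.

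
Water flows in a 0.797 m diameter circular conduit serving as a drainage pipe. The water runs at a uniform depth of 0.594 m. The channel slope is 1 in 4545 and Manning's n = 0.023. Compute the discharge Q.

Q = 0.0994 m³/s

For a circular section of diameter D = 0.797 m at depth y = 0.594 m, the central angle is θ = 2 arccos(1 − 2y/D) = 4.167 rad. Then A = (D²/8)(θ − sin θ) = 0.3988 m² and P = Dθ/2 = 1.661 m.
Hydraulic radius R = A/P = 0.3988/1.661 = 0.2401 m.
Manning's equation: Q = (1/n) A R^(2/3) S^(1/2) = (1/0.023) × 0.3988 × 0.2401^(2/3) × 0.00022^(1/2) = 0.0994 m³/s.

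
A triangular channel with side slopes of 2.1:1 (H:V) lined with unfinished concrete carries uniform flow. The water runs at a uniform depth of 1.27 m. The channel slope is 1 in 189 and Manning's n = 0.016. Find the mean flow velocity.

For a triangular section with side slope z = 2.1: A = zy² = 2.1×1.27² = 3.387 m²; P = 2y√(1+z²) = 2×1.27×2.326 = 5.908 m.
Hydraulic radius R = A/P = 3.387/5.908 = 0.5733 m.
From Manning's equation, V = (1/n) R^(2/3) S^(1/2) = (1/0.016) × 0.5733^(2/3) × 0.005291^(1/2) = 3.14 m/s.

V = 3.14 m/s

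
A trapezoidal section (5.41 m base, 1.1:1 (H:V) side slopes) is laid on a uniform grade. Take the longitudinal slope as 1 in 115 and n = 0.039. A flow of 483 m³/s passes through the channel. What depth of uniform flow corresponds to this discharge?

Manning's equation rearranged: A R^(2/3) = nQ / (1·√S) = 0.039 × 483 / (√0.008696) = 202.
At y = 8.63 m: A R^(2/3) = 331.6 — over.
At y = 4.96 m: A R^(2/3) = 103.8 — short.
At y = 6.85 m: A R^(2/3) = 202.1 — ≈ 202.

y_n = 6.85 m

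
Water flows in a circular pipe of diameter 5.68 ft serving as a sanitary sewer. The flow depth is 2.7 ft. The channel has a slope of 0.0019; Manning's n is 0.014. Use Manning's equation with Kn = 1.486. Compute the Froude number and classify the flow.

subcritical

For a circular section of diameter D = 5.68 ft at depth y = 2.7 ft, the central angle is θ = 2 arccos(1 − 2y/D) = 3.043 rad. Then A = (D²/8)(θ − sin θ) = 11.87 ft² and P = Dθ/2 = 8.642 ft.
Hydraulic radius R = A/P = 11.87/8.642 = 1.374 ft.
V = (1.486/n) R^(2/3) √S = (1.486/0.014) × 1.374^(2/3) × √0.0019 = 5.718 ft/s. Hydraulic depth D_h = A/T = 11.87/5.673 = 2.093 ft.
Froude number Fr = V/√(g·D_h) = 5.718/√(32.2×2.093) = 0.697, which is less than 1, so the flow is subcritical.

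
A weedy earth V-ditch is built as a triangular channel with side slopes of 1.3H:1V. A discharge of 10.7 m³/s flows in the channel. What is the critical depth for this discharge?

y_c = 1.69 m

At critical depth, Q² T / (g A³) = 1, i.e. A³/T = Q²/g = 10.7²/9.81 = 11.67.
Try y = 1.29 m: A³/T = 3.019 — short.
Try y = 1.92 m: A³/T = 22.05 — over.
Try y = 1.69 m: A³/T = 11.65 — matches.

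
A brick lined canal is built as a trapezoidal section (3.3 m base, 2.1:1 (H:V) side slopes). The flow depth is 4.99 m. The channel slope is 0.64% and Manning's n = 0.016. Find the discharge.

Q = 649 m³/s

With bottom width b = 3.3 m and side slope z = 2.1: A = (b + zy)y = (3.3 + 2.1×4.99)×4.99 = 68.76 m²; P = b + 2y√(1+z²) = 3.3 + 2×4.99×2.326 = 26.51 m.
Hydraulic radius R = A/P = 68.76/26.51 = 2.593 m.
Manning's equation: Q = (1/n) A R^(2/3) S^(1/2) = (1/0.016) × 68.76 × 2.593^(2/3) × 0.0064^(1/2) = 649 m³/s.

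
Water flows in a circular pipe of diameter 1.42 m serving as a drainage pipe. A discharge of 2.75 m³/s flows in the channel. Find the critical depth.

At critical depth, Q² T / (g A³) = 1, i.e. A³/T = Q²/g = 2.75²/9.81 = 0.7709.
Try y = 0.96 m: A³/T = 1.113 — over.
Try y = 0.873 m: A³/T = 0.7707 — matches.

y_c = 0.873 m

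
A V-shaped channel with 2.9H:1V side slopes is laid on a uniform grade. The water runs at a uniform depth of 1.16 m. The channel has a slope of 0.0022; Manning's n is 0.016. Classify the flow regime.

subcritical

For a triangular section with side slope z = 2.9: A = zy² = 2.9×1.16² = 3.902 m²; P = 2y√(1+z²) = 2×1.16×3.068 = 7.117 m.
Hydraulic radius R = A/P = 3.902/7.117 = 0.5483 m.
V = (1/n) R^(2/3) √S = (1/0.016) × 0.5483^(2/3) × √0.0022 = 1.964 m/s. Hydraulic depth D_h = A/T = 3.902/6.728 = 0.58 m.
Froude number Fr = V/√(g·D_h) = 1.964/√(9.81×0.58) = 0.823, which is less than 1, so the flow is subcritical.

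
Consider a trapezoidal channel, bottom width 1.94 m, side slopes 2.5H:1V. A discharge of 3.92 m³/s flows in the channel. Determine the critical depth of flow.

At critical depth, Q² T / (g A³) = 1, i.e. A³/T = Q²/g = 3.92²/9.81 = 1.566.
Try y = 0.721 m: A³/T = 3.543 — too large.
Try y = 0.502 m: A³/T = 0.9272 — too small.
Try y = 0.58 m: A³/T = 1.57 — close enough.

y_c = 0.58 m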